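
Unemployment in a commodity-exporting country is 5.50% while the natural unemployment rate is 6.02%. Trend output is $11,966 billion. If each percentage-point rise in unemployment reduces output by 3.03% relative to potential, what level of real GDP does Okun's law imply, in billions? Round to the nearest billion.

$12,155 billion

Unemployment gap = 5.5 - 6.02 = -0.52 points, so the output gap is -3.03 × (-0.52) = 1.5756%.
Actual GDP = 11966 × (1 + 1.5756/100) = 11966 × 1.015756 ≈ 12155 billion.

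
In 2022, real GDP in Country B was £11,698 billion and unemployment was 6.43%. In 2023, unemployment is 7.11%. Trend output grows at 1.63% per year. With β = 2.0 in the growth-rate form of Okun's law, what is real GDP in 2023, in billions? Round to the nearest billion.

Δu = 7.11 - 6.43 = 0.68 points.
Okun's law (growth form): g_Y = g_Y* - β × Δu = 1.63 - 2.0 × (0.68) = 1.63 - 1.36 = 0.27%.
Real GDP in the next year = 11698 × (1 + 0.27/100) = 11698 × 1.0027 ≈ 11730 billion.

£11,730 billion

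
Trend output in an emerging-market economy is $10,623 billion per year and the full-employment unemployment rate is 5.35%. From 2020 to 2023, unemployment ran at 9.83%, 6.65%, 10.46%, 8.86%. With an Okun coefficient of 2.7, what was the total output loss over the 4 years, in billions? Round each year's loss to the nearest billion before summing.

Year 2020: gap = -2.7 × (9.83 - 5.35) = -12.096%, loss ≈ 10623 × 12.096/100 ≈ 1285.
Year 2021: gap = -2.7 × (6.65 - 5.35) = -3.51%, loss ≈ 10623 × 3.51/100 ≈ 373.
Year 2022: gap = -2.7 × (10.46 - 5.35) = -13.797%, loss ≈ 10623 × 13.797/100 ≈ 1466.
Year 2023: gap = -2.7 × (8.86 - 5.35) = -9.477%, loss ≈ 10623 × 9.477/100 ≈ 1007.
Total lost output = 1285 + 373 + 1466 + 1007 = 4131 billion.

$4,131 billion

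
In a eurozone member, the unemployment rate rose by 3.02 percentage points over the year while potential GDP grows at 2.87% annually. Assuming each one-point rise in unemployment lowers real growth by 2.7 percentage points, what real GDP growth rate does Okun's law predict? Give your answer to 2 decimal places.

-5.28%

Growth-rate Okun's law: g_Y = g_Y* - β × Δu.
g_Y = 2.87 - 2.7 × (3.02) = 2.87 - 8.154 = -5.284%, i.e. -5.28% to 2 d.p.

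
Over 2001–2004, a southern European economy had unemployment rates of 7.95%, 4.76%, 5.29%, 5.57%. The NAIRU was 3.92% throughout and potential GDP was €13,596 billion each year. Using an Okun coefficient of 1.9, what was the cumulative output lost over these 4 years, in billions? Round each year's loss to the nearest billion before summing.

€2,038 billion

Year 2001: gap = -1.9 × (7.95 - 3.92) = -7.657%, loss ≈ 13596 × 7.657/100 ≈ 1041.
Year 2002: gap = -1.9 × (4.76 - 3.92) = -1.596%, loss ≈ 13596 × 1.596/100 ≈ 217.
Year 2003: gap = -1.9 × (5.29 - 3.92) = -2.603%, loss ≈ 13596 × 2.603/100 ≈ 354.
Year 2004: gap = -1.9 × (5.57 - 3.92) = -3.135%, loss ≈ 13596 × 3.135/100 ≈ 426.
Total lost output = 1041 + 217 + 354 + 426 = 2038 billion.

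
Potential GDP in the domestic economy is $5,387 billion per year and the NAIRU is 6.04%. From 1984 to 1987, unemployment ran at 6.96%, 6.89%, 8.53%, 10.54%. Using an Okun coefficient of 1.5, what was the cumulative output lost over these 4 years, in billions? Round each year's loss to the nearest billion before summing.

Year 1984: gap = -1.5 × (6.96 - 6.04) = -1.38%, loss ≈ 5387 × 1.38/100 ≈ 74.
Year 1985: gap = -1.5 × (6.89 - 6.04) = -1.275%, loss ≈ 5387 × 1.275/100 ≈ 69.
Year 1986: gap = -1.5 × (8.53 - 6.04) = -3.735%, loss ≈ 5387 × 3.735/100 ≈ 201.
Year 1987: gap = -1.5 × (10.54 - 6.04) = -6.75%, loss ≈ 5387 × 6.75/100 ≈ 364.
Total lost output = 74 + 69 + 201 + 364 = 708 billion.

$708 billion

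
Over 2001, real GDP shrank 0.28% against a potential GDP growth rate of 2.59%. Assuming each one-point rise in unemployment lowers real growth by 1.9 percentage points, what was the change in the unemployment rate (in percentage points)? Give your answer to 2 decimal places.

1.51 percentage points

Growth-rate Okun's law: g_Y = g_Y* - β × Δu, so Δu = (g_Y* - g_Y)/β.
Δu = (2.59 + 0.28)/1.9 = 2.87/1.9 = 1.51 percentage points.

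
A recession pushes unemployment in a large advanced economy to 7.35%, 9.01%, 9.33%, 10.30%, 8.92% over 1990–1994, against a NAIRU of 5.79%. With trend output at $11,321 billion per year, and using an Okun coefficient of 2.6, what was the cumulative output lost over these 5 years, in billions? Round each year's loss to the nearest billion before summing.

Year 1990: gap = -2.6 × (7.35 - 5.79) = -4.056%, loss ≈ 11321 × 4.056/100 ≈ 459.
Year 1991: gap = -2.6 × (9.01 - 5.79) = -8.372%, loss ≈ 11321 × 8.372/100 ≈ 948.
Year 1992: gap = -2.6 × (9.33 - 5.79) = -9.204%, loss ≈ 11321 × 9.204/100 ≈ 1042.
Year 1993: gap = -2.6 × (10.3 - 5.79) = -11.726%, loss ≈ 11321 × 11.726/100 ≈ 1328.
Year 1994: gap = -2.6 × (8.92 - 5.79) = -8.138%, loss ≈ 11321 × 8.138/100 ≈ 921.
Total lost output = 459 + 948 + 1042 + 1328 + 921 = 4698 billion.

$4,698 billion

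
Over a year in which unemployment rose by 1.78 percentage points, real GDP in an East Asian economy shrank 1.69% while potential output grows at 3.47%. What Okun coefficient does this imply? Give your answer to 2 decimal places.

β ≈ 2.90

Growth form: g_Y = g_Y* - β × Δu, so β = (g_Y* - g_Y)/Δu.
β = (3.47 + 1.69)/1.78 = 5.16/1.78 = 2.90.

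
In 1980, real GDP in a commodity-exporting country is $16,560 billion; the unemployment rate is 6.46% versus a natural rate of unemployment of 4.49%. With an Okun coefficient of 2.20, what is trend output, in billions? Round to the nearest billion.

$17,310 billion

Unemployment gap = 6.46 - 4.49 = 1.97 points, so output gap = -2.2 × 1.97 = -4.334%.
Since Y = Y* × (1 + gap/100), Y* = 16560/0.95666 ≈ 17310 billion.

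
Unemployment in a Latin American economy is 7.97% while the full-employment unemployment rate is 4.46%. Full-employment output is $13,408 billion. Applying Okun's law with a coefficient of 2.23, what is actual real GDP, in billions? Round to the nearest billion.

$12,359 billion

Unemployment gap = 7.97 - 4.46 = 3.51 points, so the output gap is -2.23 × 3.51 = -7.8273%.
Actual GDP = 13408 × (1 - 7.8273/100) = 13408 × 0.921727 ≈ 12359 billion.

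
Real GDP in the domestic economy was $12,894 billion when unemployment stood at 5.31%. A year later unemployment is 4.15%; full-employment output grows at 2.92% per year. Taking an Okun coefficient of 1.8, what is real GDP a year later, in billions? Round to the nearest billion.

$13,540 billion

Δu = 4.15 - 5.31 = -1.16 points.
Okun's law (growth form): g_Y = g_Y* - β × Δu = 2.92 - 1.8 × (-1.16) = 2.92 + 2.088 = 5.008%.
Real GDP in the next year = 12894 × (1 + 5.008/100) = 12894 × 1.05008 ≈ 13540 billion.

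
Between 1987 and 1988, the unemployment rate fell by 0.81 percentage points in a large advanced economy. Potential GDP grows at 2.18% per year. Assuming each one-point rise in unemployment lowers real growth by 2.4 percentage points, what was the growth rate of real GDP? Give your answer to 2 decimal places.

Growth-rate Okun's law: g_Y = g_Y* - β × Δu.
g_Y = 2.18 - 2.4 × (-0.81) = 2.18 + 1.944 = 4.124%, i.e. 4.12% to 2 d.p.

4.12%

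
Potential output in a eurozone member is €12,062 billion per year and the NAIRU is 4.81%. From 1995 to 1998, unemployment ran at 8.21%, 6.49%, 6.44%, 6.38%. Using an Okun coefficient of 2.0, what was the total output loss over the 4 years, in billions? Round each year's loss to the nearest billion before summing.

€1,997 billion

Year 1995: gap = -2.0 × (8.21 - 4.81) = -6.8%, loss ≈ 12062 × 6.8/100 ≈ 820.
Year 1996: gap = -2.0 × (6.49 - 4.81) = -3.36%, loss ≈ 12062 × 3.36/100 ≈ 405.
Year 1997: gap = -2.0 × (6.44 - 4.81) = -3.26%, loss ≈ 12062 × 3.26/100 ≈ 393.
Year 1998: gap = -2.0 × (6.38 - 4.81) = -3.14%, loss ≈ 12062 × 3.14/100 ≈ 379.
Total lost output = 820 + 405 + 393 + 379 = 1997 billion.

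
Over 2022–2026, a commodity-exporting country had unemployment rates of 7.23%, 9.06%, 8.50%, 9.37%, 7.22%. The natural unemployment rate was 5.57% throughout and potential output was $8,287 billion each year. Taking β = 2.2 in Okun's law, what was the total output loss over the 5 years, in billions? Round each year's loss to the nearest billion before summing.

Year 2022: gap = -2.2 × (7.23 - 5.57) = -3.652%, loss ≈ 8287 × 3.652/100 ≈ 303.
Year 2023: gap = -2.2 × (9.06 - 5.57) = -7.678%, loss ≈ 8287 × 7.678/100 ≈ 636.
Year 2024: gap = -2.2 × (8.5 - 5.57) = -6.446%, loss ≈ 8287 × 6.446/100 ≈ 534.
Year 2025: gap = -2.2 × (9.37 - 5.57) = -8.36%, loss ≈ 8287 × 8.36/100 ≈ 693.
Year 2026: gap = -2.2 × (7.22 - 5.57) = -3.63%, loss ≈ 8287 × 3.63/100 ≈ 301.
Total lost output = 303 + 636 + 534 + 693 + 301 = 2467 billion.

$2,467 billion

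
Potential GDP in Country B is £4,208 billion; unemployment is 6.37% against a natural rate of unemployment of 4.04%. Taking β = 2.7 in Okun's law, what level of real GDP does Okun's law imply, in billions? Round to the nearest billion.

Unemployment gap = 6.37 - 4.04 = 2.33 points, so the output gap is -2.7 × 2.33 = -6.291%.
Actual GDP = 4208 × (1 - 6.291/100) = 4208 × 0.93709 ≈ 3943 billion.

£3,943 billion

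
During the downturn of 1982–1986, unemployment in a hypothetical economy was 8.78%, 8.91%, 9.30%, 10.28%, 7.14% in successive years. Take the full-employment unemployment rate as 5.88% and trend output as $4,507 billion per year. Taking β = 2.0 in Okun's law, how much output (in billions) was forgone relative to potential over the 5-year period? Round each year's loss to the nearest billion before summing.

$1,353 billion

Year 1982: gap = -2.0 × (8.78 - 5.88) = -5.8%, loss ≈ 4507 × 5.8/100 ≈ 261.
Year 1983: gap = -2.0 × (8.91 - 5.88) = -6.06%, loss ≈ 4507 × 6.06/100 ≈ 273.
Year 1984: gap = -2.0 × (9.3 - 5.88) = -6.84%, loss ≈ 4507 × 6.84/100 ≈ 308.
Year 1985: gap = -2.0 × (10.28 - 5.88) = -8.8%, loss ≈ 4507 × 8.8/100 ≈ 397.
Year 1986: gap = -2.0 × (7.14 - 5.88) = -2.52%, loss ≈ 4507 × 2.52/100 ≈ 114.
Total lost output = 261 + 273 + 308 + 397 + 114 = 1353 billion.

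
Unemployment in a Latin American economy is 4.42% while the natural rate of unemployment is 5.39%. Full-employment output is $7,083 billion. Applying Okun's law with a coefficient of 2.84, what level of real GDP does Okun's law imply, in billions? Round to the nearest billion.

Unemployment gap = 4.42 - 5.39 = -0.97 points, so the output gap is -2.84 × (-0.97) = 2.7548%.
Actual GDP = 7083 × (1 + 2.7548/100) = 7083 × 1.027548 ≈ 7278 billion.

$7,278 billion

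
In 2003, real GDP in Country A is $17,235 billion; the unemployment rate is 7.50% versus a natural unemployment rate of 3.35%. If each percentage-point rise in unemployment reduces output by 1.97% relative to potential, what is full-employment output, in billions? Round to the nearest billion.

Unemployment gap = 7.5 - 3.35 = 4.15 points, so output gap = -1.97 × 4.15 = -8.1755%.
Since Y = Y* × (1 + gap/100), Y* = 17235/0.918245 ≈ 18770 billion.

$18,770 billion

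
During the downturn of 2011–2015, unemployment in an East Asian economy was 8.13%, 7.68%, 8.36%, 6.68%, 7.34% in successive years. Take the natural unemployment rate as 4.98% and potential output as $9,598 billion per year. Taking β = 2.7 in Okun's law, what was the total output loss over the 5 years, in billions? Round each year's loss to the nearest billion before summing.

Year 2011: gap = -2.7 × (8.13 - 4.98) = -8.505%, loss ≈ 9598 × 8.505/100 ≈ 816.
Year 2012: gap = -2.7 × (7.68 - 4.98) = -7.29%, loss ≈ 9598 × 7.29/100 ≈ 700.
Year 2013: gap = -2.7 × (8.36 - 4.98) = -9.126%, loss ≈ 9598 × 9.126/100 ≈ 876.
Year 2014: gap = -2.7 × (6.68 - 4.98) = -4.59%, loss ≈ 9598 × 4.59/100 ≈ 441.
Year 2015: gap = -2.7 × (7.34 - 4.98) = -6.372%, loss ≈ 9598 × 6.372/100 ≈ 612.
Total lost output = 816 + 700 + 876 + 441 + 612 = 3445 billion.

$3,445 billion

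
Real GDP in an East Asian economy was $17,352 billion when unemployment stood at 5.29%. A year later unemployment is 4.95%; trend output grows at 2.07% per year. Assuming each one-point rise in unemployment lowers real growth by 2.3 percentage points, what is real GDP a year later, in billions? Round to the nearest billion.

Δu = 4.95 - 5.29 = -0.34 points.
Okun's law (growth form): g_Y = g_Y* - β × Δu = 2.07 - 2.3 × (-0.34) = 2.07 + 0.782 = 2.852%.
Real GDP in the next year = 17352 × (1 + 2.852/100) = 17352 × 1.02852 ≈ 17847 billion.

$17,847 billion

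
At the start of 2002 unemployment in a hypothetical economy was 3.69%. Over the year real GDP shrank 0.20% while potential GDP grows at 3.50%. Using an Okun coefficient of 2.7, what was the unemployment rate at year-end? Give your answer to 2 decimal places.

Growth-rate Okun's law: g_Y = g_Y* - β × Δu, so Δu = (g_Y* - g_Y)/β.
Δu = (3.5 + 0.2)/2.7 = 3.7/2.7 = 1.37 percentage points.
Year-end unemployment = 3.69 + 1.37 = 5.06%.

5.06%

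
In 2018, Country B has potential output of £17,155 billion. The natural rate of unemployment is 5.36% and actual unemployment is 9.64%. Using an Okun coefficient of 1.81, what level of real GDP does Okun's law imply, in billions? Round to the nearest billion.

Unemployment gap = 9.64 - 5.36 = 4.28 points, so the output gap is -1.81 × 4.28 = -7.7468%.
Actual GDP = 17155 × (1 - 7.7468/100) = 17155 × 0.922532 ≈ 15826 billion.

£15,826 billion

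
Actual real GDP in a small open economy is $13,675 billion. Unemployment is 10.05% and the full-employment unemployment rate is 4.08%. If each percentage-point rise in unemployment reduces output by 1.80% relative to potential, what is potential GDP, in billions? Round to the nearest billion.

$15,321 billion

Unemployment gap = 10.05 - 4.08 = 5.97 points, so output gap = -1.8 × 5.97 = -10.746%.
Since Y = Y* × (1 + gap/100), Y* = 13675/0.89254 ≈ 15321 billion.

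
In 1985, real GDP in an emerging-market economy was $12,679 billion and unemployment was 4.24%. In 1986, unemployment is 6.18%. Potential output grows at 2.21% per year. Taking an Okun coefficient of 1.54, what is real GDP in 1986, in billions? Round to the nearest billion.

$12,580 billion

Δu = 6.18 - 4.24 = 1.94 points.
Okun's law (growth form): g_Y = g_Y* - β × Δu = 2.21 - 1.54 × (1.94) = 2.21 - 2.9876 = -0.7776%.
Real GDP in the next year = 12679 × (1 - 0.7776/100) = 12679 × 0.992224 ≈ 12580 billion.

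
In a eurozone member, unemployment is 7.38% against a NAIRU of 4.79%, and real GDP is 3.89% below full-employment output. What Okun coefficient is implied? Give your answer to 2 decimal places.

β ≈ 1.50

Okun's law: output gap = -β × (u - u*).
-3.89 = -β × (7.38 - 4.79) = -β × 2.59, so β = 3.89/2.59 = 1.50.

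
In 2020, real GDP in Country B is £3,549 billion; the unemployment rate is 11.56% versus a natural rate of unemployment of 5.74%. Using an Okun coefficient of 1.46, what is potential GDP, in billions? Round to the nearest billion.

Unemployment gap = 11.56 - 5.74 = 5.82 points, so output gap = -1.46 × 5.82 = -8.4972%.
Since Y = Y* × (1 + gap/100), Y* = 3549/0.915028 ≈ 3879 billion.

£3,879 billion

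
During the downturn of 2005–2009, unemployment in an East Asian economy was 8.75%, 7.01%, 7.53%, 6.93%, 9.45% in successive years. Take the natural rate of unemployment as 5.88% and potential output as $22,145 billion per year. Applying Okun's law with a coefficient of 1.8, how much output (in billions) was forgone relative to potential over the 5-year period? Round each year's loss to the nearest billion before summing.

$4,094 billion

Year 2005: gap = -1.8 × (8.75 - 5.88) = -5.166%, loss ≈ 22145 × 5.166/100 ≈ 1144.
Year 2006: gap = -1.8 × (7.01 - 5.88) = -2.034%, loss ≈ 22145 × 2.034/100 ≈ 450.
Year 2007: gap = -1.8 × (7.53 - 5.88) = -2.97%, loss ≈ 22145 × 2.97/100 ≈ 658.
Year 2008: gap = -1.8 × (6.93 - 5.88) = -1.89%, loss ≈ 22145 × 1.89/100 ≈ 419.
Year 2009: gap = -1.8 × (9.45 - 5.88) = -6.426%, loss ≈ 22145 × 6.426/100 ≈ 1423.
Total lost output = 1144 + 450 + 658 + 419 + 1423 = 4094 billion.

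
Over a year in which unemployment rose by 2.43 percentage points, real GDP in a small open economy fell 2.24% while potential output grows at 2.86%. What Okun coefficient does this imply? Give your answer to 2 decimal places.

β ≈ 2.10

Growth form: g_Y = g_Y* - β × Δu, so β = (g_Y* - g_Y)/Δu.
β = (2.86 + 2.24)/2.43 = 5.1/2.43 = 2.10.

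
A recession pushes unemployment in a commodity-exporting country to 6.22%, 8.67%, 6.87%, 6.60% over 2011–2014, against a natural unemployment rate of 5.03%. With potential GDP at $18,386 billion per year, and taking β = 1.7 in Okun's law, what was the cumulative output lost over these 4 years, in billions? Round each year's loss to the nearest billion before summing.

Year 2011: gap = -1.7 × (6.22 - 5.03) = -2.023%, loss ≈ 18386 × 2.023/100 ≈ 372.
Year 2012: gap = -1.7 × (8.67 - 5.03) = -6.188%, loss ≈ 18386 × 6.188/100 ≈ 1138.
Year 2013: gap = -1.7 × (6.87 - 5.03) = -3.128%, loss ≈ 18386 × 3.128/100 ≈ 575.
Year 2014: gap = -1.7 × (6.6 - 5.03) = -2.669%, loss ≈ 18386 × 2.669/100 ≈ 491.
Total lost output = 372 + 1138 + 575 + 491 = 2576 billion.

$2,576 billion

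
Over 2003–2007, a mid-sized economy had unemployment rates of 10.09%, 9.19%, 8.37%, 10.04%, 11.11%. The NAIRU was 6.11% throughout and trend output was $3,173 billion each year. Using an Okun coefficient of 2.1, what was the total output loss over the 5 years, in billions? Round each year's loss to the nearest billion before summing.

Year 2003: gap = -2.1 × (10.09 - 6.11) = -8.358%, loss ≈ 3173 × 8.358/100 ≈ 265.
Year 2004: gap = -2.1 × (9.19 - 6.11) = -6.468%, loss ≈ 3173 × 6.468/100 ≈ 205.
Year 2005: gap = -2.1 × (8.37 - 6.11) = -4.746%, loss ≈ 3173 × 4.746/100 ≈ 151.
Year 2006: gap = -2.1 × (10.04 - 6.11) = -8.253%, loss ≈ 3173 × 8.253/100 ≈ 262.
Year 2007: gap = -2.1 × (11.11 - 6.11) = -10.5%, loss ≈ 3173 × 10.5/100 ≈ 333.
Total lost output = 265 + 205 + 151 + 262 + 333 = 1216 billion.

$1,216 billion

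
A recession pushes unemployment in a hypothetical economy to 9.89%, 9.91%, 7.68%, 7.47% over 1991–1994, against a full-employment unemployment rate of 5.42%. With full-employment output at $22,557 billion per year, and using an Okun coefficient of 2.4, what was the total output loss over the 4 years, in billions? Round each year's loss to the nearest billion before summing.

Year 1991: gap = -2.4 × (9.89 - 5.42) = -10.728%, loss ≈ 22557 × 10.728/100 ≈ 2420.
Year 1992: gap = -2.4 × (9.91 - 5.42) = -10.776%, loss ≈ 22557 × 10.776/100 ≈ 2431.
Year 1993: gap = -2.4 × (7.68 - 5.42) = -5.424%, loss ≈ 22557 × 5.424/100 ≈ 1223.
Year 1994: gap = -2.4 × (7.47 - 5.42) = -4.92%, loss ≈ 22557 × 4.92/100 ≈ 1110.
Total lost output = 2420 + 2431 + 1223 + 1110 = 7184 billion.

$7,184 billion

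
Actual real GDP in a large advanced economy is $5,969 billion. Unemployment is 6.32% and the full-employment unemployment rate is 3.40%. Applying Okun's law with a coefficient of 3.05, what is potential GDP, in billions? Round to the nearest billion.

$6,553 billion

Unemployment gap = 6.32 - 3.4 = 2.92 points, so output gap = -3.05 × 2.92 = -8.906%.
Since Y = Y* × (1 + gap/100), Y* = 5969/0.91094 ≈ 6553 billion.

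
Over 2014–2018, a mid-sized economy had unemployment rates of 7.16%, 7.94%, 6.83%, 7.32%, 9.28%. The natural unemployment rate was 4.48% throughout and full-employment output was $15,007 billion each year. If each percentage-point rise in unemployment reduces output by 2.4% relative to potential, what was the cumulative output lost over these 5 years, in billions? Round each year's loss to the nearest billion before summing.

$5,809 billion

Year 2014: gap = -2.4 × (7.16 - 4.48) = -6.432%, loss ≈ 15007 × 6.432/100 ≈ 965.
Year 2015: gap = -2.4 × (7.94 - 4.48) = -8.304%, loss ≈ 15007 × 8.304/100 ≈ 1246.
Year 2016: gap = -2.4 × (6.83 - 4.48) = -5.64%, loss ≈ 15007 × 5.64/100 ≈ 846.
Year 2017: gap = -2.4 × (7.32 - 4.48) = -6.816%, loss ≈ 15007 × 6.816/100 ≈ 1023.
Year 2018: gap = -2.4 × (9.28 - 4.48) = -11.52%, loss ≈ 15007 × 11.52/100 ≈ 1729.
Total lost output = 965 + 1246 + 846 + 1023 + 1729 = 5809 billion.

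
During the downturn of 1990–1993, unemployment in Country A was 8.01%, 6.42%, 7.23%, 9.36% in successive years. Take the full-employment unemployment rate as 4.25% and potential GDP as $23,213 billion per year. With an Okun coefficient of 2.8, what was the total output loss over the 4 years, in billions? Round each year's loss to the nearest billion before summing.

$9,112 billion

Year 1990: gap = -2.8 × (8.01 - 4.25) = -10.528%, loss ≈ 23213 × 10.528/100 ≈ 2444.
Year 1991: gap = -2.8 × (6.42 - 4.25) = -6.076%, loss ≈ 23213 × 6.076/100 ≈ 1410.
Year 1992: gap = -2.8 × (7.23 - 4.25) = -8.344%, loss ≈ 23213 × 8.344/100 ≈ 1937.
Year 1993: gap = -2.8 × (9.36 - 4.25) = -14.308%, loss ≈ 23213 × 14.308/100 ≈ 3321.
Total lost output = 2444 + 1410 + 1937 + 3321 = 9112 billion.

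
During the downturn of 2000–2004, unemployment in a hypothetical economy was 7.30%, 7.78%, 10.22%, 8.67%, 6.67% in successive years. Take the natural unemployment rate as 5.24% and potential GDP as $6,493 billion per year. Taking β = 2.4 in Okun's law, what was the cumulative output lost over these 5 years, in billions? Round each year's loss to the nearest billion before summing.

Year 2000: gap = -2.4 × (7.3 - 5.24) = -4.944%, loss ≈ 6493 × 4.944/100 ≈ 321.
Year 2001: gap = -2.4 × (7.78 - 5.24) = -6.096%, loss ≈ 6493 × 6.096/100 ≈ 396.
Year 2002: gap = -2.4 × (10.22 - 5.24) = -11.952%, loss ≈ 6493 × 11.952/100 ≈ 776.
Year 2003: gap = -2.4 × (8.67 - 5.24) = -8.232%, loss ≈ 6493 × 8.232/100 ≈ 535.
Year 2004: gap = -2.4 × (6.67 - 5.24) = -3.432%, loss ≈ 6493 × 3.432/100 ≈ 223.
Total lost output = 321 + 396 + 776 + 535 + 223 = 2251 billion.

$2,251 billion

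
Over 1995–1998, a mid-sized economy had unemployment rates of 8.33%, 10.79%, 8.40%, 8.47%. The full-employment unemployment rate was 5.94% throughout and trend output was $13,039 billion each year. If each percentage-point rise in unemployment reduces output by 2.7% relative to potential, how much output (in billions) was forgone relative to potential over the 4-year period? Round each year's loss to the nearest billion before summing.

$4,305 billion

Year 1995: gap = -2.7 × (8.33 - 5.94) = -6.453%, loss ≈ 13039 × 6.453/100 ≈ 841.
Year 1996: gap = -2.7 × (10.79 - 5.94) = -13.095%, loss ≈ 13039 × 13.095/100 ≈ 1707.
Year 1997: gap = -2.7 × (8.4 - 5.94) = -6.642%, loss ≈ 13039 × 6.642/100 ≈ 866.
Year 1998: gap = -2.7 × (8.47 - 5.94) = -6.831%, loss ≈ 13039 × 6.831/100 ≈ 891.
Total lost output = 841 + 1707 + 866 + 891 = 4305 billion.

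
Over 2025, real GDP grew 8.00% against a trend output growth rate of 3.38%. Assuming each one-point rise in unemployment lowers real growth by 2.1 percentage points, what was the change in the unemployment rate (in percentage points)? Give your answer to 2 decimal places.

-2.20 percentage points

Growth-rate Okun's law: g_Y = g_Y* - β × Δu, so Δu = (g_Y* - g_Y)/β.
Δu = (3.38 - 8)/2.1 = -4.62/2.1 = -2.20 percentage points.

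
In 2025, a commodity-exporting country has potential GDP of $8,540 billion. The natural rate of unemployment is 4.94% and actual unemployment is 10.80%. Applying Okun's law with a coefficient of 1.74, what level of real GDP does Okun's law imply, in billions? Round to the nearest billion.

$7,669 billion

Unemployment gap = 10.8 - 4.94 = 5.86 points, so the output gap is -1.74 × 5.86 = -10.1964%.
Actual GDP = 8540 × (1 - 10.1964/100) = 8540 × 0.898036 ≈ 7669 billion.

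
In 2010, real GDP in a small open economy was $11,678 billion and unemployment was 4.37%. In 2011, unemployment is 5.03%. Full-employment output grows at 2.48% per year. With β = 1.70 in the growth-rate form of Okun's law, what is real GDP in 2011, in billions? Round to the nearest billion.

Δu = 5.03 - 4.37 = 0.66 points.
Okun's law (growth form): g_Y = g_Y* - β × Δu = 2.48 - 1.70 × (0.66) = 2.48 - 1.122 = 1.358%.
Real GDP in the next year = 11678 × (1 + 1.358/100) = 11678 × 1.01358 ≈ 11837 billion.

$11,837 billion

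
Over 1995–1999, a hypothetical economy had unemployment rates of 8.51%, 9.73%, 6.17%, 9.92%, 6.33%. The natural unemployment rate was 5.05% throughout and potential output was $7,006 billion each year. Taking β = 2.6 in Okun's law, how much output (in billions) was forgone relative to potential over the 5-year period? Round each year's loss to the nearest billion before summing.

$2,806 billion

Year 1995: gap = -2.6 × (8.51 - 5.05) = -8.996%, loss ≈ 7006 × 8.996/100 ≈ 630.
Year 1996: gap = -2.6 × (9.73 - 5.05) = -12.168%, loss ≈ 7006 × 12.168/100 ≈ 852.
Year 1997: gap = -2.6 × (6.17 - 5.05) = -2.912%, loss ≈ 7006 × 2.912/100 ≈ 204.
Year 1998: gap = -2.6 × (9.92 - 5.05) = -12.662%, loss ≈ 7006 × 12.662/100 ≈ 887.
Year 1999: gap = -2.6 × (6.33 - 5.05) = -3.328%, loss ≈ 7006 × 3.328/100 ≈ 233.
Total lost output = 630 + 852 + 204 + 887 + 233 = 2806 billion.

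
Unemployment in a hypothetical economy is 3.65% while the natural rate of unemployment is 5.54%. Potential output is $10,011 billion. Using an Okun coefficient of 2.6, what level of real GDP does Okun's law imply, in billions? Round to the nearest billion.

Unemployment gap = 3.65 - 5.54 = -1.89 points, so the output gap is -2.6 × (-1.89) = 4.914%.
Actual GDP = 10011 × (1 + 4.914/100) = 10011 × 1.04914 ≈ 10503 billion.

$10,503 billion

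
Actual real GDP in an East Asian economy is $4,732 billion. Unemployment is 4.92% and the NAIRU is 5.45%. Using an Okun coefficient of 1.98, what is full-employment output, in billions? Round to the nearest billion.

Unemployment gap = 4.92 - 5.45 = -0.53 points, so output gap = -1.98 × (-0.53) = 1.0494%.
Since Y = Y* × (1 + gap/100), Y* = 4732/1.010494 ≈ 4683 billion.

$4,683 billion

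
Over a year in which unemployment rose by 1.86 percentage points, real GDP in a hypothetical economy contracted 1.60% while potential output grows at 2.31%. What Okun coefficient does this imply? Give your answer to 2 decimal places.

Growth form: g_Y = g_Y* - β × Δu, so β = (g_Y* - g_Y)/Δu.
β = (2.31 + 1.6)/1.86 = 3.91/1.86 = 2.10.

β ≈ 2.10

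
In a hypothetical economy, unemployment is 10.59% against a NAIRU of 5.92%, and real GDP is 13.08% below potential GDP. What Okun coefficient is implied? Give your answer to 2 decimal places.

Okun's law: output gap = -β × (u - u*).
-13.08 = -β × (10.59 - 5.92) = -β × 4.67, so β = 13.08/4.67 = 2.80.

β ≈ 2.80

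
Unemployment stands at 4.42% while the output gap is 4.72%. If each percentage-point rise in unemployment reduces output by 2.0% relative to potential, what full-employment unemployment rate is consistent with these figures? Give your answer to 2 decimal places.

From Okun's law, u - u* = -(output gap)/β = -(4.72)/2.0 = -2.36 points.
So u* = 4.42 + 2.36 = 6.78%.

6.78%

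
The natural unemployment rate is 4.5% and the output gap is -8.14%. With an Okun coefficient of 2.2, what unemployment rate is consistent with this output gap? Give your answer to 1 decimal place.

8.2%

From Okun's law, u - u* = -(output gap)/β = -(-8.14)/2.2 = 3.7 points.
So u = 4.5 + 3.7 = 8.2%.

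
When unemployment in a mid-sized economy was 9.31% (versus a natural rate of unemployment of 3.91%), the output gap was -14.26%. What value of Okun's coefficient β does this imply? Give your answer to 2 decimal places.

Okun's law: output gap = -β × (u - u*).
-14.26 = -β × (9.31 - 3.91) = -β × 5.4, so β = 14.26/5.4 = 2.64.

β ≈ 2.64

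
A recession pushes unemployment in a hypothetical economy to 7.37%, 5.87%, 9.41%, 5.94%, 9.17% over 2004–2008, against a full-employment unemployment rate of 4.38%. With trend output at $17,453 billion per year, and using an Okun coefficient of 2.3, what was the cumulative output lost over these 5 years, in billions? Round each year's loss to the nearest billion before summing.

$6,366 billion

Year 2004: gap = -2.3 × (7.37 - 4.38) = -6.877%, loss ≈ 17453 × 6.877/100 ≈ 1200.
Year 2005: gap = -2.3 × (5.87 - 4.38) = -3.427%, loss ≈ 17453 × 3.427/100 ≈ 598.
Year 2006: gap = -2.3 × (9.41 - 4.38) = -11.569%, loss ≈ 17453 × 11.569/100 ≈ 2019.
Year 2007: gap = -2.3 × (5.94 - 4.38) = -3.588%, loss ≈ 17453 × 3.588/100 ≈ 626.
Year 2008: gap = -2.3 × (9.17 - 4.38) = -11.017%, loss ≈ 17453 × 11.017/100 ≈ 1923.
Total lost output = 1200 + 598 + 2019 + 626 + 1923 = 6366 billion.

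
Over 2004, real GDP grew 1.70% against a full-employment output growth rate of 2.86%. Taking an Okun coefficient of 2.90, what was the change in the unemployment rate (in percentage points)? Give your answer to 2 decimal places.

Growth-rate Okun's law: g_Y = g_Y* - β × Δu, so Δu = (g_Y* - g_Y)/β.
Δu = (2.86 - 1.7)/2.90 = 1.16/2.90 = 0.40 percentage points.

0.40 percentage points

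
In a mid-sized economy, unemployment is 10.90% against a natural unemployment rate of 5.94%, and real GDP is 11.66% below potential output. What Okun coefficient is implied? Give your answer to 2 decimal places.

β ≈ 2.35

Okun's law: output gap = -β × (u - u*).
-11.66 = -β × (10.9 - 5.94) = -β × 4.96, so β = 11.66/4.96 = 2.35.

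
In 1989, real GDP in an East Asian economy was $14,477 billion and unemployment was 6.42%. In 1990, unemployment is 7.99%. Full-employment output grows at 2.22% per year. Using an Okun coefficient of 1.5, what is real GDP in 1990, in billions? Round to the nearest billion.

Δu = 7.99 - 6.42 = 1.57 points.
Okun's law (growth form): g_Y = g_Y* - β × Δu = 2.22 - 1.5 × (1.57) = 2.22 - 2.355 = -0.135%.
Real GDP in the next year = 14477 × (1 - 0.135/100) = 14477 × 0.99865 ≈ 14457 billion.

$14,457 billion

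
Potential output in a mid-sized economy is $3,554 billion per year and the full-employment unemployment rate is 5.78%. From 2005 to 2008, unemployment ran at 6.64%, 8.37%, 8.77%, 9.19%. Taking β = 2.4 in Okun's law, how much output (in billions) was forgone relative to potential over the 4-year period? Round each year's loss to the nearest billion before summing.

Year 2005: gap = -2.4 × (6.64 - 5.78) = -2.064%, loss ≈ 3554 × 2.064/100 ≈ 73.
Year 2006: gap = -2.4 × (8.37 - 5.78) = -6.216%, loss ≈ 3554 × 6.216/100 ≈ 221.
Year 2007: gap = -2.4 × (8.77 - 5.78) = -7.176%, loss ≈ 3554 × 7.176/100 ≈ 255.
Year 2008: gap = -2.4 × (9.19 - 5.78) = -8.184%, loss ≈ 3554 × 8.184/100 ≈ 291.
Total lost output = 73 + 221 + 255 + 291 = 840 billion.

$840 billion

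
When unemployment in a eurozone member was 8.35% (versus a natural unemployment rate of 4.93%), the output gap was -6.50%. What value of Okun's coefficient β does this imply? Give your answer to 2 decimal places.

β ≈ 1.90

Okun's law: output gap = -β × (u - u*).
-6.50 = -β × (8.35 - 4.93) = -β × 3.42, so β = 6.5/3.42 = 1.90.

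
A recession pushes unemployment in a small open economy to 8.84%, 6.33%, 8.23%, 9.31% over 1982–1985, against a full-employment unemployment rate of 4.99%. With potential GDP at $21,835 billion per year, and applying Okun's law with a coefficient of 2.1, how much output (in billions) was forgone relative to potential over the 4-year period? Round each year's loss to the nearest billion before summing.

$5,846 billion

Year 1982: gap = -2.1 × (8.84 - 4.99) = -8.085%, loss ≈ 21835 × 8.085/100 ≈ 1765.
Year 1983: gap = -2.1 × (6.33 - 4.99) = -2.814%, loss ≈ 21835 × 2.814/100 ≈ 614.
Year 1984: gap = -2.1 × (8.23 - 4.99) = -6.804%, loss ≈ 21835 × 6.804/100 ≈ 1486.
Year 1985: gap = -2.1 × (9.31 - 4.99) = -9.072%, loss ≈ 21835 × 9.072/100 ≈ 1981.
Total lost output = 1765 + 614 + 1486 + 1981 = 5846 billion.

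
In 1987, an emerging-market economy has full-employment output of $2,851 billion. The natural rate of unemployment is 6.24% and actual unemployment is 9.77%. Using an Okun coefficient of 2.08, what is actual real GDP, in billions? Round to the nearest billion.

$2,642 billion

Unemployment gap = 9.77 - 6.24 = 3.53 points, so the output gap is -2.08 × 3.53 = -7.3424%.
Actual GDP = 2851 × (1 - 7.3424/100) = 2851 × 0.926576 ≈ 2642 billion.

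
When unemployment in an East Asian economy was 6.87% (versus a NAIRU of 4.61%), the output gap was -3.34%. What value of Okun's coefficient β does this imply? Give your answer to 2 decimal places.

β ≈ 1.48

Okun's law: output gap = -β × (u - u*).
-3.34 = -β × (6.87 - 4.61) = -β × 2.26, so β = 3.34/2.26 = 1.48.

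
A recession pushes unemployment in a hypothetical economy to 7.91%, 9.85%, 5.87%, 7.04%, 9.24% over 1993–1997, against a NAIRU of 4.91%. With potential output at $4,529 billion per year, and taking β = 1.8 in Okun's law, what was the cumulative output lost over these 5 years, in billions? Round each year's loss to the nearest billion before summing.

Year 1993: gap = -1.8 × (7.91 - 4.91) = -5.4%, loss ≈ 4529 × 5.4/100 ≈ 245.
Year 1994: gap = -1.8 × (9.85 - 4.91) = -8.892%, loss ≈ 4529 × 8.892/100 ≈ 403.
Year 1995: gap = -1.8 × (5.87 - 4.91) = -1.728%, loss ≈ 4529 × 1.728/100 ≈ 78.
Year 1996: gap = -1.8 × (7.04 - 4.91) = -3.834%, loss ≈ 4529 × 3.834/100 ≈ 174.
Year 1997: gap = -1.8 × (9.24 - 4.91) = -7.794%, loss ≈ 4529 × 7.794/100 ≈ 353.
Total lost output = 245 + 403 + 78 + 174 + 353 = 1253 billion.

$1,253 billion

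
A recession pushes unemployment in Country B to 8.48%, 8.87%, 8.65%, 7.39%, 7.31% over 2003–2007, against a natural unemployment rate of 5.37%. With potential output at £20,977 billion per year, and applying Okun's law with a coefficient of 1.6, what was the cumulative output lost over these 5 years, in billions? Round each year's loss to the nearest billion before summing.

Year 2003: gap = -1.6 × (8.48 - 5.37) = -4.976%, loss ≈ 20977 × 4.976/100 ≈ 1044.
Year 2004: gap = -1.6 × (8.87 - 5.37) = -5.6%, loss ≈ 20977 × 5.6/100 ≈ 1175.
Year 2005: gap = -1.6 × (8.65 - 5.37) = -5.248%, loss ≈ 20977 × 5.248/100 ≈ 1101.
Year 2006: gap = -1.6 × (7.39 - 5.37) = -3.232%, loss ≈ 20977 × 3.232/100 ≈ 678.
Year 2007: gap = -1.6 × (7.31 - 5.37) = -3.104%, loss ≈ 20977 × 3.104/100 ≈ 651.
Total lost output = 1044 + 1175 + 1101 + 678 + 651 = 4649 billion.

£4,649 billion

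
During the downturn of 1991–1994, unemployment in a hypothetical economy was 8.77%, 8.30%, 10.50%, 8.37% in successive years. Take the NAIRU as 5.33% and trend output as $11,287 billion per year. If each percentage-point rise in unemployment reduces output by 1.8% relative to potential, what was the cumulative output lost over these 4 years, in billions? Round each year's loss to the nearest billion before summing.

Year 1991: gap = -1.8 × (8.77 - 5.33) = -6.192%, loss ≈ 11287 × 6.192/100 ≈ 699.
Year 1992: gap = -1.8 × (8.3 - 5.33) = -5.346%, loss ≈ 11287 × 5.346/100 ≈ 603.
Year 1993: gap = -1.8 × (10.5 - 5.33) = -9.306%, loss ≈ 11287 × 9.306/100 ≈ 1050.
Year 1994: gap = -1.8 × (8.37 - 5.33) = -5.472%, loss ≈ 11287 × 5.472/100 ≈ 618.
Total lost output = 699 + 603 + 1050 + 618 = 2970 billion.

$2,970 billion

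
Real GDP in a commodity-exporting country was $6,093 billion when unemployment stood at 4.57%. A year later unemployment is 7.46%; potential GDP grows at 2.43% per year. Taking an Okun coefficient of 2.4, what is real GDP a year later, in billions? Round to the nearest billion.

$5,818 billion

Δu = 7.46 - 4.57 = 2.89 points.
Okun's law (growth form): g_Y = g_Y* - β × Δu = 2.43 - 2.4 × (2.89) = 2.43 - 6.936 = -4.506%.
Real GDP in the next year = 6093 × (1 - 4.506/100) = 6093 × 0.95494 ≈ 5818 billion.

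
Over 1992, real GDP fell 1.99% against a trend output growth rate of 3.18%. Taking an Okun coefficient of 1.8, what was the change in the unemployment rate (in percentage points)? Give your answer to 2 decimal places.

2.87 percentage points

Growth-rate Okun's law: g_Y = g_Y* - β × Δu, so Δu = (g_Y* - g_Y)/β.
Δu = (3.18 + 1.99)/1.8 = 5.17/1.8 = 2.87 percentage points.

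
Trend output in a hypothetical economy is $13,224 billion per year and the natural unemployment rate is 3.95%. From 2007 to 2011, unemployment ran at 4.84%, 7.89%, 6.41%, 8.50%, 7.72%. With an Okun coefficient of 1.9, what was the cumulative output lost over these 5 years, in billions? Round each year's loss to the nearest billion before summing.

$3,922 billion

Year 2007: gap = -1.9 × (4.84 - 3.95) = -1.691%, loss ≈ 13224 × 1.691/100 ≈ 224.
Year 2008: gap = -1.9 × (7.89 - 3.95) = -7.486%, loss ≈ 13224 × 7.486/100 ≈ 990.
Year 2009: gap = -1.9 × (6.41 - 3.95) = -4.674%, loss ≈ 13224 × 4.674/100 ≈ 618.
Year 2010: gap = -1.9 × (8.5 - 3.95) = -8.645%, loss ≈ 13224 × 8.645/100 ≈ 1143.
Year 2011: gap = -1.9 × (7.72 - 3.95) = -7.163%, loss ≈ 13224 × 7.163/100 ≈ 947.
Total lost output = 224 + 990 + 618 + 1143 + 947 = 3922 billion.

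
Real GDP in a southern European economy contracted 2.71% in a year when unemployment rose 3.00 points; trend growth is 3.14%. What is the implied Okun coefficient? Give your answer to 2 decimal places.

β ≈ 1.95

Growth form: g_Y = g_Y* - β × Δu, so β = (g_Y* - g_Y)/Δu.
β = (3.14 + 2.71)/3.00 = 5.85/3.00 = 1.95.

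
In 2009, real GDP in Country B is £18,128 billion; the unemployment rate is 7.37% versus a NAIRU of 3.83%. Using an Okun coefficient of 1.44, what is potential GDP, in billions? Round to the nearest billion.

Unemployment gap = 7.37 - 3.83 = 3.54 points, so output gap = -1.44 × 3.54 = -5.0976%.
Since Y = Y* × (1 + gap/100), Y* = 18128/0.949024 ≈ 19102 billion.

£19,102 billion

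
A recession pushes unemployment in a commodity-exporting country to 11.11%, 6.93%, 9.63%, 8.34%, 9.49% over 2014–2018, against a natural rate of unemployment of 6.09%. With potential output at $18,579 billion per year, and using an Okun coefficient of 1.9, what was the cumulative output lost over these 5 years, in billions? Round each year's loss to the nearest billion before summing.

Year 2014: gap = -1.9 × (11.11 - 6.09) = -9.538%, loss ≈ 18579 × 9.538/100 ≈ 1772.
Year 2015: gap = -1.9 × (6.93 - 6.09) = -1.596%, loss ≈ 18579 × 1.596/100 ≈ 297.
Year 2016: gap = -1.9 × (9.63 - 6.09) = -6.726%, loss ≈ 18579 × 6.726/100 ≈ 1250.
Year 2017: gap = -1.9 × (8.34 - 6.09) = -4.275%, loss ≈ 18579 × 4.275/100 ≈ 794.
Year 2018: gap = -1.9 × (9.49 - 6.09) = -6.46%, loss ≈ 18579 × 6.46/100 ≈ 1200.
Total lost output = 1772 + 297 + 1250 + 794 + 1200 = 5313 billion.

$5,313 billion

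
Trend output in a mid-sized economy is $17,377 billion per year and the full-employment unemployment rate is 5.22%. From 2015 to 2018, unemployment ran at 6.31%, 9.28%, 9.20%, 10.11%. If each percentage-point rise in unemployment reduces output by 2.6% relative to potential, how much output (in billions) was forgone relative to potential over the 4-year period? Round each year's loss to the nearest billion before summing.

$6,333 billion

Year 2015: gap = -2.6 × (6.31 - 5.22) = -2.834%, loss ≈ 17377 × 2.834/100 ≈ 492.
Year 2016: gap = -2.6 × (9.28 - 5.22) = -10.556%, loss ≈ 17377 × 10.556/100 ≈ 1834.
Year 2017: gap = -2.6 × (9.2 - 5.22) = -10.348%, loss ≈ 17377 × 10.348/100 ≈ 1798.
Year 2018: gap = -2.6 × (10.11 - 5.22) = -12.714%, loss ≈ 17377 × 12.714/100 ≈ 2209.
Total lost output = 492 + 1834 + 1798 + 2209 = 6333 billion.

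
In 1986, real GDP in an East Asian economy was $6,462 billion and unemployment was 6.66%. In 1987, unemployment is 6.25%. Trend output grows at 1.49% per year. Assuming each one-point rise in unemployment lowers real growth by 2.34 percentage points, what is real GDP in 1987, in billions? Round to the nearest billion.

$6,620 billion

Δu = 6.25 - 6.66 = -0.41 points.
Okun's law (growth form): g_Y = g_Y* - β × Δu = 1.49 - 2.34 × (-0.41) = 1.49 + 0.9594 = 2.4494%.
Real GDP in the next year = 6462 × (1 + 2.4494/100) = 6462 × 1.024494 ≈ 6620 billion.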